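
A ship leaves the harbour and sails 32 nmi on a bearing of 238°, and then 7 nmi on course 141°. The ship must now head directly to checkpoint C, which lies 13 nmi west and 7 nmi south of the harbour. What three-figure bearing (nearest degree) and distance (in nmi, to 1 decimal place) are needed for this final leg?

Leg 1 (238°, 32 nmi): east 32 sin 238° = -27.14, north 32 cos 238° = -16.96
Leg 2 (141°, 7 nmi): east 7 sin 141° = 4.41, north 7 cos 141° = -5.44
Current position: (-22.73, -22.40). Target: (-13, -7). Remaining: Δeast = 9.73, Δnorth = 15.40.
Bearing = atan2(9.73, 15.40) mod 360° = 32.30°; distance = √((9.73)² + (15.40)²) = 18.215 nmi.

032°, 18.2 nmi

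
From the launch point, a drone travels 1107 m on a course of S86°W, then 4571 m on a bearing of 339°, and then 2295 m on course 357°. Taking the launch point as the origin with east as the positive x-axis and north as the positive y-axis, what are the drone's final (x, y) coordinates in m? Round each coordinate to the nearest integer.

(-2863, 6482)

Leg 1 (S86°W, 1107 m): east 1107 sin 266° = -1104.30, north 1107 cos 266° = -77.22
Leg 2 (339°, 4571 m): east 4571 sin 339° = -1638.10, north 4571 cos 339° = 4267.40
Leg 3 (357°, 2295 m): east 2295 sin 357° = -120.11, north 2295 cos 357° = 2291.85
Summing: -2862.51 m east, 6482.03 m north → (-2863, 6482).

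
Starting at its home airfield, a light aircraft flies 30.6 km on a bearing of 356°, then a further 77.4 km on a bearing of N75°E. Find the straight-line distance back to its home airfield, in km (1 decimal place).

Leg 1 (356°, 30.6 km): east 30.6 sin 356° = -2.13, north 30.6 cos 356° = 30.53
Leg 2 (N75°E, 77.4 km): east 77.4 sin 75° = 74.76, north 77.4 cos 75° = 20.03
Net: 72.63 east, 50.56 north. Distance = √((72.63)² + (50.56)²) = 88.493 km.

88.5 km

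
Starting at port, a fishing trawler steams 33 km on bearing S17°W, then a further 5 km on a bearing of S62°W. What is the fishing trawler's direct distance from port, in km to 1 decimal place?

Leg 1 (S17°W, 33 km): east 33 sin 197° = -9.65, north 33 cos 197° = -31.56
Leg 2 (S62°W, 5 km): east 5 sin 242° = -4.41, north 5 cos 242° = -2.35
Net: -14.06 east, -33.91 north. Distance = √((-14.06)² + (-33.91)²) = 36.706 km.

36.7 km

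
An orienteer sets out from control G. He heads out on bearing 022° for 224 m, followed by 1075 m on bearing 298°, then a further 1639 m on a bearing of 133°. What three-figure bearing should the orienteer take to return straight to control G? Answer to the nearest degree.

Leg 1 (022°, 224 m): east 224 sin 22° = 83.91, north 224 cos 22° = 207.69
Leg 2 (298°, 1075 m): east 1075 sin 298° = -949.17, north 1075 cos 298° = 504.68
Leg 3 (133°, 1639 m): east 1639 sin 133° = 1198.69, north 1639 cos 133° = -1117.80
Net displacement: 333.43 east, -405.42 north. Direction back to start is (-333.43, 405.42): bearing = atan2(-333.43, 405.42) mod 360° = 320.57° ≈ 321°.

321°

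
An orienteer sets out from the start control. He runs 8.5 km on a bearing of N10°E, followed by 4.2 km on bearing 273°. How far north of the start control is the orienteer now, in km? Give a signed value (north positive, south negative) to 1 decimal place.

Leg 1 (N10°E, 8.5 km): east 8.5 sin 10° = 1.48, north 8.5 cos 10° = 8.37
Leg 2 (273°, 4.2 km): east 4.2 sin 273° = -4.19, north 4.2 cos 273° = 0.22
Net north component: 8.59 km.

8.6 km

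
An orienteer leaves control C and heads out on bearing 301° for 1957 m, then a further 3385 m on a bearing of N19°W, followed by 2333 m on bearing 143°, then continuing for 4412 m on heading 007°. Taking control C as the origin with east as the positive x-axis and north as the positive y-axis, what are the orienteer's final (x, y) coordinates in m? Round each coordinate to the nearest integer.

(-838, 6724)

Leg 1 (301°, 1957 m): east 1957 sin 301° = -1677.48, north 1957 cos 301° = 1007.93
Leg 2 (N19°W, 3385 m): east 3385 sin 341° = -1102.05, north 3385 cos 341° = 3200.58
Leg 3 (143°, 2333 m): east 2333 sin 143° = 1404.03, north 2333 cos 143° = -1863.22
Leg 4 (007°, 4412 m): east 4412 sin 7° = 537.69, north 4412 cos 7° = 4379.11
Summing: -837.80 m east, 6724.41 m north → (-838, 6724).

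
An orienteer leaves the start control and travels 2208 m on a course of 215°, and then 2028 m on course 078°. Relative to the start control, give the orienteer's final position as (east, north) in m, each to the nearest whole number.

(717, -1387)

Leg 1 (215°, 2208 m): east 2208 sin 215° = -1266.46, north 2208 cos 215° = -1808.69
Leg 2 (078°, 2028 m): east 2028 sin 78° = 1983.68, north 2028 cos 78° = 421.64
Summing: 717.23 m east, -1387.04 m north → (717, -1387).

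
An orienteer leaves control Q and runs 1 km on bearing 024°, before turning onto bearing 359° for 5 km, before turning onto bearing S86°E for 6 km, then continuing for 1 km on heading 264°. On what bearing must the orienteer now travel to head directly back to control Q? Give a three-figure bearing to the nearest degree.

225°

Leg 1 (024°, 1 km): east 1 sin 24° = 0.41, north 1 cos 24° = 0.91
Leg 2 (359°, 5 km): east 5 sin 359° = -0.09, north 5 cos 359° = 5.00
Leg 3 (S86°E, 6 km): east 6 sin 94° = 5.99, north 6 cos 94° = -0.42
Leg 4 (264°, 1 km): east 1 sin 264° = -0.99, north 1 cos 264° = -0.10
Net displacement: 5.31 east, 5.39 north. Direction back to start is (-5.31, -5.39): bearing = atan2(-5.31, -5.39) mod 360° = 224.57° ≈ 225°.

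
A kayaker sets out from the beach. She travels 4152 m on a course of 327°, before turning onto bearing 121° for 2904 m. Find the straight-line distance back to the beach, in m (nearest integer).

2000 m

Leg 1 (327°, 4152 m): east 4152 sin 327° = -2261.34, north 4152 cos 327° = 3482.16
Leg 2 (121°, 2904 m): east 2904 sin 121° = 2489.21, north 2904 cos 121° = -1495.67
Net: 227.87 east, 1986.49 north. Distance = √((227.87)² + (1986.49)²) = 1999.517 m.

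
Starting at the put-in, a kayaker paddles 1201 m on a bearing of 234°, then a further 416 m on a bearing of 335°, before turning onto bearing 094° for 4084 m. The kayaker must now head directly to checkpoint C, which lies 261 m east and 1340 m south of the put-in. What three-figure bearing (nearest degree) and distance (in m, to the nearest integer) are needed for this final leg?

255°, 2763 m

Leg 1 (234°, 1201 m): east 1201 sin 234° = -971.63, north 1201 cos 234° = -705.93
Leg 2 (335°, 416 m): east 416 sin 335° = -175.81, north 416 cos 335° = 377.02
Leg 3 (094°, 4084 m): east 4084 sin 94° = 4074.05, north 4084 cos 94° = -284.89
Current position: (2926.61, -613.79). Target: (261, -1340). Remaining: Δeast = -2665.61, Δnorth = -726.21.
Bearing = atan2(-2665.61, -726.21) mod 360° = 254.76°; distance = √((-2665.61)² + (-726.21)²) = 2762.765 m.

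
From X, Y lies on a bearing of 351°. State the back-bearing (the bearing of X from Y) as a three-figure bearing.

171°

Back-bearing = 351° − 180° = 171°.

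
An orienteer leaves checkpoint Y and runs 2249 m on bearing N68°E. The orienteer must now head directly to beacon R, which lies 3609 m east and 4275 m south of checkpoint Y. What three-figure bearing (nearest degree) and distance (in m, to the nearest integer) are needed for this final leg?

163°, 5340 m

Leg 1 (N68°E, 2249 m): east 2249 sin 68° = 2085.24, north 2249 cos 68° = 842.49
Current position: (2085.24, 842.49). Target: (3609, -4275). Remaining: Δeast = 1523.76, Δnorth = -5117.49.
Bearing = atan2(1523.76, -5117.49) mod 360° = 163.42°; distance = √((1523.76)² + (-5117.49)²) = 5339.528 m.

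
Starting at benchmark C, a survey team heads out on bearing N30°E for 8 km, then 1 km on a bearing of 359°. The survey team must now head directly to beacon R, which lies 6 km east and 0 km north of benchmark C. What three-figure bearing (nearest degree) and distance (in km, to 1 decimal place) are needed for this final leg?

166°, 8.2 km

Leg 1 (N30°E, 8 km): east 8 sin 30° = 4.00, north 8 cos 30° = 6.93
Leg 2 (359°, 1 km): east 1 sin 359° = -0.02, north 1 cos 359° = 1.00
Current position: (3.98, 7.93). Target: (6, 0). Remaining: Δeast = 2.02, Δnorth = -7.93.
Bearing = atan2(2.02, -7.93) mod 360° = 165.72°; distance = √((2.02)² + (-7.93)²) = 8.181 km.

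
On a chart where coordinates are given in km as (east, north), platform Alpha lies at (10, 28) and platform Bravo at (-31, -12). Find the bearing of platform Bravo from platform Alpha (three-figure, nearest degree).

Δeast = -31 − 10 = -41.00; Δnorth = -12 − 28 = -40.00.
Bearing = atan2(Δeast, Δnorth) mod 360° = 225.71° ≈ 226°.

226°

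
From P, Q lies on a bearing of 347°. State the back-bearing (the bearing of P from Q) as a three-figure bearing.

167°

Back-bearing = 347° − 180° = 167°.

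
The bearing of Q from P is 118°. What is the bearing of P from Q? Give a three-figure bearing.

298°

Back-bearing = 118° + 180° = 298°.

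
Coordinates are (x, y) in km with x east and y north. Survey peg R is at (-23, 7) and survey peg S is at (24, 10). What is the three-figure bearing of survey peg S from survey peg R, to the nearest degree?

Δeast = 24 − -23 = 47.00; Δnorth = 10 − 7 = 3.00.
Bearing = atan2(Δeast, Δnorth) mod 360° = 86.35° ≈ 086°.

086°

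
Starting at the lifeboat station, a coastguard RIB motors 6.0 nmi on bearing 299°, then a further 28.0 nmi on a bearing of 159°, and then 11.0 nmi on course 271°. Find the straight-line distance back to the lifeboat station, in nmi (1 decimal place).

23.9 nmi

Leg 1 (299°, 6.0 nmi): east 6.0 sin 299° = -5.25, north 6.0 cos 299° = 2.91
Leg 2 (159°, 28.0 nmi): east 28.0 sin 159° = 10.03, north 28.0 cos 159° = -26.14
Leg 3 (271°, 11.0 nmi): east 11.0 sin 271° = -11.00, north 11.0 cos 271° = 0.19
Net: -6.21 east, -23.04 north. Distance = √((-6.21)² + (-23.04)²) = 23.862 nmi.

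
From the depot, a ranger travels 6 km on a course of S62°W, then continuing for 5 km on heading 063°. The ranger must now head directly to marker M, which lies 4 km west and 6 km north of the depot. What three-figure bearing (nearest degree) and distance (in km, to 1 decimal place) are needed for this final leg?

334°, 7.3 km

Leg 1 (S62°W, 6 km): east 6 sin 242° = -5.30, north 6 cos 242° = -2.82
Leg 2 (063°, 5 km): east 5 sin 63° = 4.46, north 5 cos 63° = 2.27
Current position: (-0.84, -0.55). Target: (-4, 6). Remaining: Δeast = -3.16, Δnorth = 6.55.
Bearing = atan2(-3.16, 6.55) mod 360° = 334.25°; distance = √((-3.16)² + (6.55)²) = 7.268 km.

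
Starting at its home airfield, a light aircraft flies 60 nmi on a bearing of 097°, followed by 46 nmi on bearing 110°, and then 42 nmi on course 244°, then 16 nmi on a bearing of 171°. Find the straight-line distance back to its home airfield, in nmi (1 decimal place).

88.5 nmi

Leg 1 (097°, 60 nmi): east 60 sin 97° = 59.55, north 60 cos 97° = -7.31
Leg 2 (110°, 46 nmi): east 46 sin 110° = 43.23, north 46 cos 110° = -15.73
Leg 3 (244°, 42 nmi): east 42 sin 244° = -37.75, north 42 cos 244° = -18.41
Leg 4 (171°, 16 nmi): east 16 sin 171° = 2.50, north 16 cos 171° = -15.80
Net: 67.53 east, -57.26 north. Distance = √((67.53)² + (-57.26)²) = 88.540 nmi.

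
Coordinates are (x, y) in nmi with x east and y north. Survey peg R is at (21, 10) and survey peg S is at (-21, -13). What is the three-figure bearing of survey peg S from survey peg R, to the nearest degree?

Δeast = -21 − 21 = -42.00; Δnorth = -13 − 10 = -23.00.
Bearing = atan2(Δeast, Δnorth) mod 360° = 241.29° ≈ 241°.

241°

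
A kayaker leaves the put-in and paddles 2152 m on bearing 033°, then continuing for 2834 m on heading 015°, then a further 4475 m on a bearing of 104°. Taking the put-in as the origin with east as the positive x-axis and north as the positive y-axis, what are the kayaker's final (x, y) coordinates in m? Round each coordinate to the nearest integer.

Leg 1 (033°, 2152 m): east 2152 sin 33° = 1172.06, north 2152 cos 33° = 1804.82
Leg 2 (015°, 2834 m): east 2834 sin 15° = 733.49, north 2834 cos 15° = 2737.43
Leg 3 (104°, 4475 m): east 4475 sin 104° = 4342.07, north 4475 cos 104° = -1082.60
Summing: 6247.63 m east, 3459.65 m north → (6248, 3460).

(6248, 3460)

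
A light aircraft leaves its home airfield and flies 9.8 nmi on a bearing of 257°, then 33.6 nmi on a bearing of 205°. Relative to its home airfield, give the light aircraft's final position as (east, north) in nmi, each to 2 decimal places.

Leg 1 (257°, 9.8 nmi): east 9.8 sin 257° = -9.55, north 9.8 cos 257° = -2.20
Leg 2 (205°, 33.6 nmi): east 33.6 sin 205° = -14.20, north 33.6 cos 205° = -30.45
Summing: -23.75 nmi east, -32.66 nmi north → (-23.75, -32.66).

(-23.75, -32.66)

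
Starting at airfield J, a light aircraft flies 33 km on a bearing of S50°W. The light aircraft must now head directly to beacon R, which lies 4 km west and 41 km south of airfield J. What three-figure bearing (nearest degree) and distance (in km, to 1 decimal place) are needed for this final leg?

133°, 29.1 km

Leg 1 (S50°W, 33 km): east 33 sin 230° = -25.28, north 33 cos 230° = -21.21
Current position: (-25.28, -21.21). Target: (-4, -41). Remaining: Δeast = 21.28, Δnorth = -19.79.
Bearing = atan2(21.28, -19.79) mod 360° = 132.92°; distance = √((21.28)² + (-19.79)²) = 29.058 km.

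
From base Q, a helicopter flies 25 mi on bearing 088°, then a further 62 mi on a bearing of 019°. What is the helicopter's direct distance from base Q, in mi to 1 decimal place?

74.7 mi

Leg 1 (088°, 25 mi): east 25 sin 88° = 24.98, north 25 cos 88° = 0.87
Leg 2 (019°, 62 mi): east 62 sin 19° = 20.19, north 62 cos 19° = 58.62
Net: 45.17 east, 59.49 north. Distance = √((45.17)² + (59.49)²) = 74.699 mi.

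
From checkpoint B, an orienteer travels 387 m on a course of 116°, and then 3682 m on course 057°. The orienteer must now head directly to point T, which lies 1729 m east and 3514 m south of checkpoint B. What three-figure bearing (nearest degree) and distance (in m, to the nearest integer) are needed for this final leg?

Leg 1 (116°, 387 m): east 387 sin 116° = 347.83, north 387 cos 116° = -169.65
Leg 2 (057°, 3682 m): east 3682 sin 57° = 3087.99, north 3682 cos 57° = 2005.36
Current position: (3435.82, 1835.71). Target: (1729, -3514). Remaining: Δeast = -1706.82, Δnorth = -5349.71.
Bearing = atan2(-1706.82, -5349.71) mod 360° = 197.70°; distance = √((-1706.82)² + (-5349.71)²) = 5615.393 m.

198°, 5615 m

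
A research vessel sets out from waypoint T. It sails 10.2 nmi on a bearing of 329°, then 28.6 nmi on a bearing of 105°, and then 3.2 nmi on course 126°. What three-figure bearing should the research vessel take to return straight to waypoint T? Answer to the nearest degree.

Leg 1 (329°, 10.2 nmi): east 10.2 sin 329° = -5.25, north 10.2 cos 329° = 8.74
Leg 2 (105°, 28.6 nmi): east 28.6 sin 105° = 27.63, north 28.6 cos 105° = -7.40
Leg 3 (126°, 3.2 nmi): east 3.2 sin 126° = 2.59, north 3.2 cos 126° = -1.88
Net displacement: 24.96 east, -0.54 north. Direction back to start is (-24.96, 0.54): bearing = atan2(-24.96, 0.54) mod 360° = 271.24° ≈ 271°.

271°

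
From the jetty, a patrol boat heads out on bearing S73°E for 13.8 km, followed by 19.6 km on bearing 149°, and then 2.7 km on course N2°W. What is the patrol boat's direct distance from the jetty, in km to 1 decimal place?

29.4 km

Leg 1 (S73°E, 13.8 km): east 13.8 sin 107° = 13.20, north 13.8 cos 107° = -4.03
Leg 2 (149°, 19.6 km): east 19.6 sin 149° = 10.09, north 19.6 cos 149° = -16.80
Leg 3 (N2°W, 2.7 km): east 2.7 sin 358° = -0.09, north 2.7 cos 358° = 2.70
Net: 23.20 east, -18.14 north. Distance = √((23.20)² + (-18.14)²) = 29.446 km.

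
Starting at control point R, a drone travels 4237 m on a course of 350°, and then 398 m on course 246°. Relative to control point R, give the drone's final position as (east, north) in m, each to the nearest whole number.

(-1099, 4011)

Leg 1 (350°, 4237 m): east 4237 sin 350° = -735.75, north 4237 cos 350° = 4172.63
Leg 2 (246°, 398 m): east 398 sin 246° = -363.59, north 398 cos 246° = -161.88
Summing: -1099.34 m east, 4010.75 m north → (-1099, 4011).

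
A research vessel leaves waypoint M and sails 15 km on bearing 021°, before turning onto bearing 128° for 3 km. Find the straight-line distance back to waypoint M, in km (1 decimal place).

Leg 1 (021°, 15 km): east 15 sin 21° = 5.38, north 15 cos 21° = 14.00
Leg 2 (128°, 3 km): east 3 sin 128° = 2.36, north 3 cos 128° = -1.85
Net: 7.74 east, 12.16 north. Distance = √((7.74)² + (12.16)²) = 14.411 km.

14.4 km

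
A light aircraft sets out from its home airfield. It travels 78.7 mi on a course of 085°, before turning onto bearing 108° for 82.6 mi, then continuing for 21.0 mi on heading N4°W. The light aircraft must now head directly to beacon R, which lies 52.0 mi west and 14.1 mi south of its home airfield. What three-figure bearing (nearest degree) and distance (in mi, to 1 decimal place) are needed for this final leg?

Leg 1 (085°, 78.7 mi): east 78.7 sin 85° = 78.40, north 78.7 cos 85° = 6.86
Leg 2 (108°, 82.6 mi): east 82.6 sin 108° = 78.56, north 82.6 cos 108° = -25.52
Leg 3 (N4°W, 21.0 mi): east 21.0 sin 356° = -1.46, north 21.0 cos 356° = 20.95
Current position: (155.49, 2.28). Target: (-52.0, -14.1). Remaining: Δeast = -207.49, Δnorth = -16.38.
Bearing = atan2(-207.49, -16.38) mod 360° = 265.49°; distance = √((-207.49)² + (-16.38)²) = 208.139 mi.

265°, 208.1 mi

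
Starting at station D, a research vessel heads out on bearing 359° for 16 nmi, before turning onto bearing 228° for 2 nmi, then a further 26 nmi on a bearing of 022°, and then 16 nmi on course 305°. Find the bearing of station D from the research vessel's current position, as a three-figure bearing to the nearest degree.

Leg 1 (359°, 16 nmi): east 16 sin 359° = -0.28, north 16 cos 359° = 16.00
Leg 2 (228°, 2 nmi): east 2 sin 228° = -1.49, north 2 cos 228° = -1.34
Leg 3 (022°, 26 nmi): east 26 sin 22° = 9.74, north 26 cos 22° = 24.11
Leg 4 (305°, 16 nmi): east 16 sin 305° = -13.11, north 16 cos 305° = 9.18
Net displacement: -5.13 east, 47.94 north. Direction back to start is (5.13, -47.94): bearing = atan2(5.13, -47.94) mod 360° = 173.89° ≈ 174°.

174°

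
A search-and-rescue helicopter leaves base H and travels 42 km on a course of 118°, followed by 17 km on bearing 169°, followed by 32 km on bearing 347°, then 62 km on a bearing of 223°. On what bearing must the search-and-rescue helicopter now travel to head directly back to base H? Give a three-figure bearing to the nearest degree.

Leg 1 (118°, 42 km): east 42 sin 118° = 37.08, north 42 cos 118° = -19.72
Leg 2 (169°, 17 km): east 17 sin 169° = 3.24, north 17 cos 169° = -16.69
Leg 3 (347°, 32 km): east 32 sin 347° = -7.20, north 32 cos 347° = 31.18
Leg 4 (223°, 62 km): east 62 sin 223° = -42.28, north 62 cos 223° = -45.34
Net displacement: -9.15 east, -50.57 north. Direction back to start is (9.15, 50.57): bearing = atan2(9.15, 50.57) mod 360° = 10.26° ≈ 010°.

010°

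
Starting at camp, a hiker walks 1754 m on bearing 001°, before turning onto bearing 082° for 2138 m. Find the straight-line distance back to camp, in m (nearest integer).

Leg 1 (001°, 1754 m): east 1754 sin 1° = 30.61, north 1754 cos 1° = 1753.73
Leg 2 (082°, 2138 m): east 2138 sin 82° = 2117.19, north 2138 cos 82° = 297.55
Net: 2147.80 east, 2051.28 north. Distance = √((2147.80)² + (2051.28)²) = 2969.989 m.

2970 m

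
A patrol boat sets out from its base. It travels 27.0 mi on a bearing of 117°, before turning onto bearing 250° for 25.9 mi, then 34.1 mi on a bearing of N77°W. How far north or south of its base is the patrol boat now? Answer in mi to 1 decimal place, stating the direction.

Leg 1 (117°, 27.0 mi): east 27.0 sin 117° = 24.06, north 27.0 cos 117° = -12.26
Leg 2 (250°, 25.9 mi): east 25.9 sin 250° = -24.34, north 25.9 cos 250° = -8.86
Leg 3 (N77°W, 34.1 mi): east 34.1 sin 283° = -33.23, north 34.1 cos 283° = 7.67
Net north component: -13.45 mi.

13.4 mi south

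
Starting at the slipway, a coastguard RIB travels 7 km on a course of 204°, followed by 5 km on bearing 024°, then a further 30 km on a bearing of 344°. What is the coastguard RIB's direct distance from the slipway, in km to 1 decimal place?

Leg 1 (204°, 7 km): east 7 sin 204° = -2.85, north 7 cos 204° = -6.39
Leg 2 (024°, 5 km): east 5 sin 24° = 2.03, north 5 cos 24° = 4.57
Leg 3 (344°, 30 km): east 30 sin 344° = -8.27, north 30 cos 344° = 28.84
Net: -9.08 east, 27.01 north. Distance = √((-9.08)² + (27.01)²) = 28.497 km.

28.5 km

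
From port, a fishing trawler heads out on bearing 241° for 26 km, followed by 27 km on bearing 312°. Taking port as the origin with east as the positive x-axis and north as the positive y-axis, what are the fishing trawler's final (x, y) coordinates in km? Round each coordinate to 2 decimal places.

Leg 1 (241°, 26 km): east 26 sin 241° = -22.74, north 26 cos 241° = -12.61
Leg 2 (312°, 27 km): east 27 sin 312° = -20.06, north 27 cos 312° = 18.07
Summing: -42.81 km east, 5.46 km north → (-42.81, 5.46).

(-42.81, 5.46)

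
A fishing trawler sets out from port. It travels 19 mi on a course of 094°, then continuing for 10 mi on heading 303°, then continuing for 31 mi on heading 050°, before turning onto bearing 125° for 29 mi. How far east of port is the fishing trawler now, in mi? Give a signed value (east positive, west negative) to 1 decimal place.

58.1 mi

Leg 1 (094°, 19 mi): east 19 sin 94° = 18.95, north 19 cos 94° = -1.33
Leg 2 (303°, 10 mi): east 10 sin 303° = -8.39, north 10 cos 303° = 5.45
Leg 3 (050°, 31 mi): east 31 sin 50° = 23.75, north 31 cos 50° = 19.93
Leg 4 (125°, 29 mi): east 29 sin 125° = 23.76, north 29 cos 125° = -16.63
Net east component: 58.07 mi.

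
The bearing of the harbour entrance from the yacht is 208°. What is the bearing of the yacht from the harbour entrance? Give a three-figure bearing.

Back-bearing = 208° − 180° = 028°.

028°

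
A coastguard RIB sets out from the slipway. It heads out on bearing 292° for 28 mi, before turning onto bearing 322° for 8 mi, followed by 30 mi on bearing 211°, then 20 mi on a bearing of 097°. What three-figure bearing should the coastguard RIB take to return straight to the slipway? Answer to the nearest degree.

067°

Leg 1 (292°, 28 mi): east 28 sin 292° = -25.96, north 28 cos 292° = 10.49
Leg 2 (322°, 8 mi): east 8 sin 322° = -4.93, north 8 cos 322° = 6.30
Leg 3 (211°, 30 mi): east 30 sin 211° = -15.45, north 30 cos 211° = -25.72
Leg 4 (097°, 20 mi): east 20 sin 97° = 19.85, north 20 cos 97° = -2.44
Net displacement: -26.49 east, -11.36 north. Direction back to start is (26.49, 11.36): bearing = atan2(26.49, 11.36) mod 360° = 66.79° ≈ 067°.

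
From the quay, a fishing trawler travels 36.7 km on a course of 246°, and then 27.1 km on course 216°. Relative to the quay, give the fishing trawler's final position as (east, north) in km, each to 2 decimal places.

Leg 1 (246°, 36.7 km): east 36.7 sin 246° = -33.53, north 36.7 cos 246° = -14.93
Leg 2 (216°, 27.1 km): east 27.1 sin 216° = -15.93, north 27.1 cos 216° = -21.92
Summing: -49.46 km east, -36.85 km north → (-49.46, -36.85).

(-49.46, -36.85)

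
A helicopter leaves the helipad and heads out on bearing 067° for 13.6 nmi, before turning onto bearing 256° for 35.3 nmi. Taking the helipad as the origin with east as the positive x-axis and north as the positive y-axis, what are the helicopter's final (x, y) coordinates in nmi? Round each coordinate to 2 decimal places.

(-21.73, -3.23)

Leg 1 (067°, 13.6 nmi): east 13.6 sin 67° = 12.52, north 13.6 cos 67° = 5.31
Leg 2 (256°, 35.3 nmi): east 35.3 sin 256° = -34.25, north 35.3 cos 256° = -8.54
Summing: -21.73 nmi east, -3.23 nmi north → (-21.73, -3.23).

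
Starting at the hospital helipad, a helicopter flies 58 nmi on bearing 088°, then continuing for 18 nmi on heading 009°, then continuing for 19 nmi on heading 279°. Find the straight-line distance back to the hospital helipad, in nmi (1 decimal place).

Leg 1 (088°, 58 nmi): east 58 sin 88° = 57.96, north 58 cos 88° = 2.02
Leg 2 (009°, 18 nmi): east 18 sin 9° = 2.82, north 18 cos 9° = 17.78
Leg 3 (279°, 19 nmi): east 19 sin 279° = -18.77, north 19 cos 279° = 2.97
Net: 42.01 east, 22.77 north. Distance = √((42.01)² + (22.77)²) = 47.790 nmi.

47.8 nmi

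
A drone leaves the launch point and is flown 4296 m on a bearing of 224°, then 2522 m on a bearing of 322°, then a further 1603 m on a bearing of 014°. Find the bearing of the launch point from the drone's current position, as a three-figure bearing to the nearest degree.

096°

Leg 1 (224°, 4296 m): east 4296 sin 224° = -2984.25, north 4296 cos 224° = -3090.28
Leg 2 (322°, 2522 m): east 2522 sin 322° = -1552.70, north 2522 cos 322° = 1987.36
Leg 3 (014°, 1603 m): east 1603 sin 14° = 387.80, north 1603 cos 14° = 1555.38
Net displacement: -4149.15 east, 452.46 north. Direction back to start is (4149.15, -452.46): bearing = atan2(4149.15, -452.46) mod 360° = 96.22° ≈ 096°.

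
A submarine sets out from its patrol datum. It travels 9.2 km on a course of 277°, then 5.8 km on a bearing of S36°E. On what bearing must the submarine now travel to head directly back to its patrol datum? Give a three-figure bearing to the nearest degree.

058°

Leg 1 (277°, 9.2 km): east 9.2 sin 277° = -9.13, north 9.2 cos 277° = 1.12
Leg 2 (S36°E, 5.8 km): east 5.8 sin 144° = 3.41, north 5.8 cos 144° = -4.69
Net displacement: -5.72 east, -3.57 north. Direction back to start is (5.72, 3.57): bearing = atan2(5.72, 3.57) mod 360° = 58.03° ≈ 058°.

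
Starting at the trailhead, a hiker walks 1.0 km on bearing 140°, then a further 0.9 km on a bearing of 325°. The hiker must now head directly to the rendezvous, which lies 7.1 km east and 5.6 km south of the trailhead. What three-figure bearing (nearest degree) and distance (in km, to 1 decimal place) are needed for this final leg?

Leg 1 (140°, 1.0 km): east 1.0 sin 140° = 0.64, north 1.0 cos 140° = -0.77
Leg 2 (325°, 0.9 km): east 0.9 sin 325° = -0.52, north 0.9 cos 325° = 0.74
Current position: (0.13, -0.03). Target: (7.1, -5.6). Remaining: Δeast = 6.97, Δnorth = -5.57.
Bearing = atan2(6.97, -5.57) mod 360° = 128.62°; distance = √((6.97)² + (-5.57)²) = 8.926 km.

129°, 8.9 km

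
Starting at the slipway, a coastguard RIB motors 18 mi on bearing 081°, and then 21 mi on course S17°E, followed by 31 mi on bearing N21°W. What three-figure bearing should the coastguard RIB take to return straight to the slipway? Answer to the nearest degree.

Leg 1 (081°, 18 mi): east 18 sin 81° = 17.78, north 18 cos 81° = 2.82
Leg 2 (S17°E, 21 mi): east 21 sin 163° = 6.14, north 21 cos 163° = -20.08
Leg 3 (N21°W, 31 mi): east 31 sin 339° = -11.11, north 31 cos 339° = 28.94
Net displacement: 12.81 east, 11.67 north. Direction back to start is (-12.81, -11.67): bearing = atan2(-12.81, -11.67) mod 360° = 227.65° ≈ 228°.

228°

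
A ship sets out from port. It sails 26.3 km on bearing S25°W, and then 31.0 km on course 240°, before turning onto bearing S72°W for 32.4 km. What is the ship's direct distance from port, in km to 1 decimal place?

Leg 1 (S25°W, 26.3 km): east 26.3 sin 205° = -11.11, north 26.3 cos 205° = -23.84
Leg 2 (240°, 31.0 km): east 31.0 sin 240° = -26.85, north 31.0 cos 240° = -15.50
Leg 3 (S72°W, 32.4 km): east 32.4 sin 252° = -30.81, north 32.4 cos 252° = -10.01
Net: -68.78 east, -49.35 north. Distance = √((-68.78)² + (-49.35)²) = 84.648 km.

84.6 km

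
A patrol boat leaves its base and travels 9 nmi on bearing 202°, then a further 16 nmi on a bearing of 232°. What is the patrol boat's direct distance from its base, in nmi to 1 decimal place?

24.2 nmi

Leg 1 (202°, 9 nmi): east 9 sin 202° = -3.37, north 9 cos 202° = -8.34
Leg 2 (232°, 16 nmi): east 16 sin 232° = -12.61, north 16 cos 232° = -9.85
Net: -15.98 east, -18.20 north. Distance = √((-15.98)² + (-18.20)²) = 24.216 nmi.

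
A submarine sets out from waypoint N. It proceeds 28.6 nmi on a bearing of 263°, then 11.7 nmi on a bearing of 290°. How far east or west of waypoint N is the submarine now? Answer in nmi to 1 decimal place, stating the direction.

39.4 nmi west

Leg 1 (263°, 28.6 nmi): east 28.6 sin 263° = -28.39, north 28.6 cos 263° = -3.49
Leg 2 (290°, 11.7 nmi): east 11.7 sin 290° = -10.99, north 11.7 cos 290° = 4.00
Net east component: -39.38 nmi.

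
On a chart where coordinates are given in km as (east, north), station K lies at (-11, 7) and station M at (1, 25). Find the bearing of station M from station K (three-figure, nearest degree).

034°

Δeast = 1 − -11 = 12.00; Δnorth = 25 − 7 = 18.00.
Bearing = atan2(Δeast, Δnorth) mod 360° = 33.69° ≈ 034°.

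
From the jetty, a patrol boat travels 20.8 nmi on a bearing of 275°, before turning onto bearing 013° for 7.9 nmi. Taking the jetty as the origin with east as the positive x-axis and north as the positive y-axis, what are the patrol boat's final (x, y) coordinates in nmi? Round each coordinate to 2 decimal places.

(-18.94, 9.51)

Leg 1 (275°, 20.8 nmi): east 20.8 sin 275° = -20.72, north 20.8 cos 275° = 1.81
Leg 2 (013°, 7.9 nmi): east 7.9 sin 13° = 1.78, north 7.9 cos 13° = 7.70
Summing: -18.94 nmi east, 9.51 nmi north → (-18.94, 9.51).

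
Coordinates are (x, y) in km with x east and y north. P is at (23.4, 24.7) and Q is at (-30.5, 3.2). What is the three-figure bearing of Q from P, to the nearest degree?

Δeast = -30.5 − 23.4 = -53.90; Δnorth = 3.2 − 24.7 = -21.50.
Bearing = atan2(Δeast, Δnorth) mod 360° = 248.25° ≈ 248°.

248°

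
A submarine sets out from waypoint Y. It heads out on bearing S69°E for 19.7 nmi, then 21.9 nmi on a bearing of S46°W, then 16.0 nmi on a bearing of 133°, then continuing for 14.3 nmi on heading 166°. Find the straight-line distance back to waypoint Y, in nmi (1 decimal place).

50.3 nmi

Leg 1 (S69°E, 19.7 nmi): east 19.7 sin 111° = 18.39, north 19.7 cos 111° = -7.06
Leg 2 (S46°W, 21.9 nmi): east 21.9 sin 226° = -15.75, north 21.9 cos 226° = -15.21
Leg 3 (133°, 16.0 nmi): east 16.0 sin 133° = 11.70, north 16.0 cos 133° = -10.91
Leg 4 (166°, 14.3 nmi): east 14.3 sin 166° = 3.46, north 14.3 cos 166° = -13.88
Net: 17.80 east, -47.06 north. Distance = √((17.80)² + (-47.06)²) = 50.314 nmi.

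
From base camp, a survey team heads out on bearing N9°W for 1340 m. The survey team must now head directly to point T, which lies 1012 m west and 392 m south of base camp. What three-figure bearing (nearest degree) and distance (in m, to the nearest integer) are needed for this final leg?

205°, 1894 m

Leg 1 (N9°W, 1340 m): east 1340 sin 351° = -209.62, north 1340 cos 351° = 1323.50
Current position: (-209.62, 1323.50). Target: (-1012, -392). Remaining: Δeast = -802.38, Δnorth = -1715.50.
Bearing = atan2(-802.38, -1715.50) mod 360° = 205.07°; distance = √((-802.38)² + (-1715.50)²) = 1893.874 m.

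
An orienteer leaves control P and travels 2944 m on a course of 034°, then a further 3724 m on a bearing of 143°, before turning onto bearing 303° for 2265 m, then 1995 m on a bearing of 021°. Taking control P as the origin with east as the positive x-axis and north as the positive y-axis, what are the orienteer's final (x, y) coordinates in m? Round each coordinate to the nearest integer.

Leg 1 (034°, 2944 m): east 2944 sin 34° = 1646.26, north 2944 cos 34° = 2440.69
Leg 2 (143°, 3724 m): east 3724 sin 143° = 2241.16, north 3724 cos 143° = -2974.12
Leg 3 (303°, 2265 m): east 2265 sin 303° = -1899.59, north 2265 cos 303° = 1233.61
Leg 4 (021°, 1995 m): east 1995 sin 21° = 714.94, north 1995 cos 21° = 1862.49
Summing: 2702.78 m east, 2562.67 m north → (2703, 2563).

(2703, 2563)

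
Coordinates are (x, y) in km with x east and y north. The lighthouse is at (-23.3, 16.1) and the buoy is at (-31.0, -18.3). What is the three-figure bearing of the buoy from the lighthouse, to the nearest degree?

193°

Δeast = -31.0 − -23.3 = -7.70; Δnorth = -18.3 − 16.1 = -34.40.
Bearing = atan2(Δeast, Δnorth) mod 360° = 192.62° ≈ 193°.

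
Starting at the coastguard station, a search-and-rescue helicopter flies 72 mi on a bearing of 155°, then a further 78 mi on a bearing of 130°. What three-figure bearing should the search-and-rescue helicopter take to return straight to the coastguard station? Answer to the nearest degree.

Leg 1 (155°, 72 mi): east 72 sin 155° = 30.43, north 72 cos 155° = -65.25
Leg 2 (130°, 78 mi): east 78 sin 130° = 59.75, north 78 cos 130° = -50.14
Net displacement: 90.18 east, -115.39 north. Direction back to start is (-90.18, 115.39): bearing = atan2(-90.18, 115.39) mod 360° = 321.99° ≈ 322°.

322°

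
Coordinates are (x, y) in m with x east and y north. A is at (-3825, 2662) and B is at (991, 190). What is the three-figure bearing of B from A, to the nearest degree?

Δeast = 991 − -3825 = 4816.00; Δnorth = 190 − 2662 = -2472.00.
Bearing = atan2(Δeast, Δnorth) mod 360° = 117.17° ≈ 117°.

117°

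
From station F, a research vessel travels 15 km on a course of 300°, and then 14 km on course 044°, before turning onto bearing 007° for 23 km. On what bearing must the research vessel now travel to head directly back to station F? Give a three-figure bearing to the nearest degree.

Leg 1 (300°, 15 km): east 15 sin 300° = -12.99, north 15 cos 300° = 7.50
Leg 2 (044°, 14 km): east 14 sin 44° = 9.73, north 14 cos 44° = 10.07
Leg 3 (007°, 23 km): east 23 sin 7° = 2.80, north 23 cos 7° = 22.83
Net displacement: -0.46 east, 40.40 north. Direction back to start is (0.46, -40.40): bearing = atan2(0.46, -40.40) mod 360° = 179.34° ≈ 179°.

179°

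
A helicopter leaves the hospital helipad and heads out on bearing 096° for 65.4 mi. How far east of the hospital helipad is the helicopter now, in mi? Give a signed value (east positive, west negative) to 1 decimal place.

Leg 1 (096°, 65.4 mi): east 65.4 sin 96° = 65.04, north 65.4 cos 96° = -6.84
Net east component: 65.04 mi.

65.0 mi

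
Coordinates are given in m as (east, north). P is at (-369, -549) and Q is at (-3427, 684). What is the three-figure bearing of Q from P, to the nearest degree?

292°

Δeast = -3427 − -369 = -3058.00; Δnorth = 684 − -549 = 1233.00.
Bearing = atan2(Δeast, Δnorth) mod 360° = 291.96° ≈ 292°.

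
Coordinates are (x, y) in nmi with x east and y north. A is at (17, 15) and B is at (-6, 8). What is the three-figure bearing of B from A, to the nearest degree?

253°

Δeast = -6 − 17 = -23.00; Δnorth = 8 − 15 = -7.00.
Bearing = atan2(Δeast, Δnorth) mod 360° = 253.07° ≈ 253°.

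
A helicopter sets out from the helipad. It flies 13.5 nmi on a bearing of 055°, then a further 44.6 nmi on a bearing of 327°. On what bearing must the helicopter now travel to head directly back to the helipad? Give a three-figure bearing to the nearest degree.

164°

Leg 1 (055°, 13.5 nmi): east 13.5 sin 55° = 11.06, north 13.5 cos 55° = 7.74
Leg 2 (327°, 44.6 nmi): east 44.6 sin 327° = -24.29, north 44.6 cos 327° = 37.40
Net displacement: -13.23 east, 45.15 north. Direction back to start is (13.23, -45.15): bearing = atan2(13.23, -45.15) mod 360° = 163.66° ≈ 164°.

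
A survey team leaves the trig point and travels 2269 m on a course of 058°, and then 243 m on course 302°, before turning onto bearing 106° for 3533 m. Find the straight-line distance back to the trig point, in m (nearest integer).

Leg 1 (058°, 2269 m): east 2269 sin 58° = 1924.22, north 2269 cos 58° = 1202.39
Leg 2 (302°, 243 m): east 243 sin 302° = -206.08, north 243 cos 302° = 128.77
Leg 3 (106°, 3533 m): east 3533 sin 106° = 3396.14, north 3533 cos 106° = -973.83
Net: 5114.28 east, 357.33 north. Distance = √((5114.28)² + (357.33)²) = 5126.751 m.

5127 m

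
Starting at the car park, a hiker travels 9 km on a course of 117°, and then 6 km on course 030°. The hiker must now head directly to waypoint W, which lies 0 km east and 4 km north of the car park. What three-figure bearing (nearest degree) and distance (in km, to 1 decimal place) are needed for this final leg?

Leg 1 (117°, 9 km): east 9 sin 117° = 8.02, north 9 cos 117° = -4.09
Leg 2 (030°, 6 km): east 6 sin 30° = 3.00, north 6 cos 30° = 5.20
Current position: (11.02, 1.11). Target: (0, 4). Remaining: Δeast = -11.02, Δnorth = 2.89.
Bearing = atan2(-11.02, 2.89) mod 360° = 284.69°; distance = √((-11.02)² + (2.89)²) = 11.392 km.

285°, 11.4 km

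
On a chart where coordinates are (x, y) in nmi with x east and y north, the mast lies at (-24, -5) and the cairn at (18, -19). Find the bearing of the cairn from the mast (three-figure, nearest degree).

108°

Δeast = 18 − -24 = 42.00; Δnorth = -19 − -5 = -14.00.
Bearing = atan2(Δeast, Δnorth) mod 360° = 108.43° ≈ 108°.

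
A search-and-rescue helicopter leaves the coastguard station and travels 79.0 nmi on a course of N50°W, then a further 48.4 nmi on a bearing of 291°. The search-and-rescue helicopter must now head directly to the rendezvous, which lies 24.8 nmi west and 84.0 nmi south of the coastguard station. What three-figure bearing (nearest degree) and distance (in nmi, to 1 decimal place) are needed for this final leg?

152°, 172.3 nmi

Leg 1 (N50°W, 79.0 nmi): east 79.0 sin 310° = -60.52, north 79.0 cos 310° = 50.78
Leg 2 (291°, 48.4 nmi): east 48.4 sin 291° = -45.19, north 48.4 cos 291° = 17.35
Current position: (-105.70, 68.13). Target: (-24.8, -84.0). Remaining: Δeast = 80.90, Δnorth = -152.13.
Bearing = atan2(80.90, -152.13) mod 360° = 152.00°; distance = √((80.90)² + (-152.13)²) = 172.300 nmi.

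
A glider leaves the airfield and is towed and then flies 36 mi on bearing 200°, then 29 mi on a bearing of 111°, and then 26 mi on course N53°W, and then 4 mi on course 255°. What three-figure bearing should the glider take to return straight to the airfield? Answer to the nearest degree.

018°

Leg 1 (200°, 36 mi): east 36 sin 200° = -12.31, north 36 cos 200° = -33.83
Leg 2 (111°, 29 mi): east 29 sin 111° = 27.07, north 29 cos 111° = -10.39
Leg 3 (N53°W, 26 mi): east 26 sin 307° = -20.76, north 26 cos 307° = 15.65
Leg 4 (255°, 4 mi): east 4 sin 255° = -3.86, north 4 cos 255° = -1.04
Net displacement: -9.87 east, -29.61 north. Direction back to start is (9.87, 29.61): bearing = atan2(9.87, 29.61) mod 360° = 18.43° ≈ 018°.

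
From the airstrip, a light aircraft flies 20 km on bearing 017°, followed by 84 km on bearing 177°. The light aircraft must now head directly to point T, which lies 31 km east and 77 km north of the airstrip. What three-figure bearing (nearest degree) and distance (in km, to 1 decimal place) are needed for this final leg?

Leg 1 (017°, 20 km): east 20 sin 17° = 5.85, north 20 cos 17° = 19.13
Leg 2 (177°, 84 km): east 84 sin 177° = 4.40, north 84 cos 177° = -83.88
Current position: (10.24, -64.76). Target: (31, 77). Remaining: Δeast = 20.76, Δnorth = 141.76.
Bearing = atan2(20.76, 141.76) mod 360° = 8.33°; distance = √((20.76)² + (141.76)²) = 143.270 km.

008°, 143.3 km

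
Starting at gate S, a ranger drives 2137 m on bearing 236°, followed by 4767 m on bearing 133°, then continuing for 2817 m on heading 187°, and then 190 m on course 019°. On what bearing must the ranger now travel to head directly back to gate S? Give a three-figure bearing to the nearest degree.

349°

Leg 1 (236°, 2137 m): east 2137 sin 236° = -1771.65, north 2137 cos 236° = -1195.00
Leg 2 (133°, 4767 m): east 4767 sin 133° = 3486.36, north 4767 cos 133° = -3251.09
Leg 3 (187°, 2817 m): east 2817 sin 187° = -343.31, north 2817 cos 187° = -2796.00
Leg 4 (019°, 190 m): east 190 sin 19° = 61.86, north 190 cos 19° = 179.65
Net displacement: 1433.26 east, -7062.44 north. Direction back to start is (-1433.26, 7062.44): bearing = atan2(-1433.26, 7062.44) mod 360° = 348.53° ≈ 349°.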